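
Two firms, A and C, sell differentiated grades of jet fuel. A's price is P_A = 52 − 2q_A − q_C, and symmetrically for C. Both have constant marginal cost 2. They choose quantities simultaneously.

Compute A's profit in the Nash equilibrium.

200

Firm A's profit: π = q_A(52 − 2q_A − q_C) − 2q_A.
∂π/∂q_A = 50 − 4q_A − q_C = 0 ⇒ q_A = 12.5 − 0.25q_C.
By symmetry q_C = q_A; substituting into the reaction function, 1.25q_A = 12.5 and q_A = 10.
P_A = 52 − 2·10 − 10 = 22.
Profit = (22 − 2)·10 = 200.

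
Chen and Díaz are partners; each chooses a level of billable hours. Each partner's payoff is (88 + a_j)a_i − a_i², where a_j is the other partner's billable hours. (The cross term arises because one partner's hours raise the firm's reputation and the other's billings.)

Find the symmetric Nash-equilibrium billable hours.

88

Chen's payoff is (88 + a_D)a_C − a_C².
∂π/∂a_C = 88 + a_D − 2a_C = 0, so a_C = 44 + 0.5a_D.
The game is symmetric, so in equilibrium a_D = a_C: the reaction function gives 0.5a_C = 44, hence a_C = 88.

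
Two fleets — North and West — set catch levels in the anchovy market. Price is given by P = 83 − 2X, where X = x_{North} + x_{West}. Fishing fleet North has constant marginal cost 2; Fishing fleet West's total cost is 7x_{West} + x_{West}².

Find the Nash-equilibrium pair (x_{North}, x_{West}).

16.7, 7.1

Fishing fleet North's profit: π = x_{North}(83 − 2(x_{North} + x_{West})) − 2x_{North}.
∂π/∂x_{North} = 81 − 4x_{North} − 2x_{West} = 0, so x_{North} = 20.25 − 0.5x_{West}.
For West: ∂π/∂x_{West} = 76 − 6x_{West} − 2x_{North} = 0 ⇒ x_{West} = 38/3 − (1/3)x_{North}.
Solving the two reaction functions simultaneously: (1 − (−0.5)(−1/3))x_{North} = 20.25 − 0.5·(38/3), so (5/6)x_{North} = 167/12 and x_{North} = 16.7.
Then x_{West} = 38/3 − (1/3)·16.7 = 7.1.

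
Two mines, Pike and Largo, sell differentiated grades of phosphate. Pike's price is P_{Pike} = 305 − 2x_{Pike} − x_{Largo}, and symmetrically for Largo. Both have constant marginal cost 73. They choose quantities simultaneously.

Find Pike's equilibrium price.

Mine Pike's profit: π = x_{Pike}(305 − 2x_{Pike} − x_{Largo}) − 73x_{Pike}.
∂π/∂x_{Pike} = 232 − 4x_{Pike} − x_{Largo} = 0 ⇒ x_{Pike} = 58 − 0.25x_{Largo}.
By symmetry x_{Largo} = x_{Pike}; substituting into the reaction function, 1.25x_{Pike} = 58 and x_{Pike} = 46.4.
P_{Pike} = 305 − 2·46.4 − 46.4 = 165.8.

165.8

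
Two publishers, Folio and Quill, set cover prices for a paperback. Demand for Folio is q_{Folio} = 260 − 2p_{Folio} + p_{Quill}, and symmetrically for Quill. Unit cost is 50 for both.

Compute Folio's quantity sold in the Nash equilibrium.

Folio's profit: π = (p_{Folio} − 50)(260 − 2p_{Folio} + p_{Quill}).
∂π/∂p_{Folio} = 360 − 4p_{Folio} + p_{Quill} = 0 ⇒ p_{Folio} = 90 + 0.25p_{Quill}.
By symmetry p_{Quill} = p_{Folio}; substituting into the reaction function, 0.75p_{Folio} = 90 and p_{Folio} = 120.
q_{Folio} = 260 − 2·120 + 120 = 140.

140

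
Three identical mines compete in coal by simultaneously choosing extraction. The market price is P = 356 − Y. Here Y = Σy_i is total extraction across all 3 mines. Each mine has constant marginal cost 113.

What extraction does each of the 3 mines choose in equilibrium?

A representative mine's profit is π_i = y_i(356 − Y) − 113y_i, with Y = y_i + Σ_{j≠i} y_j.
First-order condition: 243 − 2y_i − Σ_{j≠i} y_j = 0.
In a symmetric equilibrium every mine chooses the same y, so Σ_{j≠i} y_j = 2y. The condition becomes 243 − 4y = 0, giving y = 243/4 = 60.75.

60.75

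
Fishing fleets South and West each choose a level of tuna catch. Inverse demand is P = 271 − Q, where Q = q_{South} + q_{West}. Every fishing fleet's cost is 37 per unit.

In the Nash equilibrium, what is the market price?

Fishing fleet South's profit: π = q_{South}(271 − (q_{South} + q_{West})) − 37q_{South}.
∂π/∂q_{South} = 234 − 2q_{South} − q_{West} = 0, so q_{South} = 117 − 0.5q_{West}.
By symmetry q_{West} = q_{South}; substituting into the reaction function, 1.5q_{South} = 117 and q_{South} = 78.
Equilibrium price: P = 271 − 156 = 115.

115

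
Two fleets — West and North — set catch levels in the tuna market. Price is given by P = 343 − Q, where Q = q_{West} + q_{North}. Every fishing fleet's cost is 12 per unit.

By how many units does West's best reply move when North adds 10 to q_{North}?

Fishing fleet West's profit: π = q_{West}(343 − (q_{West} + q_{North})) − 12q_{West}.
∂π/∂q_{West} = 331 − 2q_{West} − q_{North} = 0, so q_{West} = 165.5 − 0.5q_{North}.
The reaction-function slope is −0.5, so a 10-unit rise in q_{North} moves q_{West} by −0.5 × 10 = −5. West's best response falls — the actions are strategic substitutes.

-5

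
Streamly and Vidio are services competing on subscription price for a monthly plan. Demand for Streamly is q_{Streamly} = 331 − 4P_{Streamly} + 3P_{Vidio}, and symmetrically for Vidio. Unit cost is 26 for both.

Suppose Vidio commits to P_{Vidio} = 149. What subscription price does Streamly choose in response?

Streamly's profit: π = (P_{Streamly} − 26)(331 − 4P_{Streamly} + 3P_{Vidio}).
∂π/∂P_{Streamly} = 435 − 8P_{Streamly} + 3P_{Vidio} = 0 ⇒ P_{Streamly} = 54.375 + 0.375P_{Vidio}.
At P_{Vidio} = 149: P_{Streamly} = 54.375 + 0.375·149 = 110.25.

110.25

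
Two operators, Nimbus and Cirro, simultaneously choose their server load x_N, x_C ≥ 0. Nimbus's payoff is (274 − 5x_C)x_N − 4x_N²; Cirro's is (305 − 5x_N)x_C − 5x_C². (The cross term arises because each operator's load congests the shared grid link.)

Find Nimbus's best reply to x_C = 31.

Expanding Nimbus's payoff: 274x_N − 5x_Cx_N − 4x_N².
∂π/∂x_N = 274 − 5x_C − 8x_N = 0, so x_N = 34.25 − 0.625x_C.
At x_C = 31: x_N = 34.25 − 0.625·31 = 14.875.

14.875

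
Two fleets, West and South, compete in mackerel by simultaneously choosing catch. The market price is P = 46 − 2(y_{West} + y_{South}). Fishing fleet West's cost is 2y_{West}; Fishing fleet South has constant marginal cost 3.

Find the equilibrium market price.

Fishing fleet West's profit: π = y_{West}(46 − 2(y_{West} + y_{South})) − 2y_{West}.
∂π/∂y_{West} = 44 − 4y_{West} − 2y_{South} = 0, so y_{West} = 11 − 0.5y_{South}.
By the same steps for South: y_{South} = 10.75 − 0.5y_{West}.
Substituting the second reaction function into the first: y_{West} = 11 − 0.5(10.75 − 0.5y_{West}), which gives 0.75y_{West} = 5.625 ⇒ y_{West} = 7.5.
Then y_{South} = 10.75 − 0.5·7.5 = 7.
Equilibrium price: P = 46 − 2·14.5 = 17.

17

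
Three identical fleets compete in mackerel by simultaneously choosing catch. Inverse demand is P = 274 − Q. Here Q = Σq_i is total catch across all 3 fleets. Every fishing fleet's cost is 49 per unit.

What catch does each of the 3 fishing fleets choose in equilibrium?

A representative fishing fleet's profit is π_i = q_i(274 − Q) − 49q_i, with Q = q_i + Σ_{j≠i} q_j.
First-order condition: 225 − 2q_i − Σ_{j≠i} q_j = 0.
With identical fishing fleets, set every q_j = q: then 225 − 2q − 2q = 0, i.e. q = 225/4 = 56.25.

56.25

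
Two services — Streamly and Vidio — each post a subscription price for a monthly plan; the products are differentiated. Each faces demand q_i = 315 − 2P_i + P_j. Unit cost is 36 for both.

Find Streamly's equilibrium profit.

17298

Streamly's profit: π = (P_{Streamly} − 36)(315 − 2P_{Streamly} + P_{Vidio}).
∂π/∂P_{Streamly} = 387 − 4P_{Streamly} + P_{Vidio} = 0 ⇒ P_{Streamly} = 96.75 + 0.25P_{Vidio}.
Setting P_{Streamly} = P_{Vidio} in the reaction function: P_{Streamly} = 96.75 + 0.25P_{Streamly}, so P_{Streamly} = 96.75 / 0.75 = 129.
q_{Streamly} = 315 − 2·129 + 129 = 186.
Profit = (129 − 36)·186 = 17298.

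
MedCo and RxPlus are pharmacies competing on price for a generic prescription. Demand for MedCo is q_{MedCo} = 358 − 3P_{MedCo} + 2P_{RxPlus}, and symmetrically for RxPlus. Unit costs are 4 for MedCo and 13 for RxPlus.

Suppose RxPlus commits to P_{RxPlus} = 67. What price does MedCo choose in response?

MedCo's profit: π = (P_{MedCo} − 4)(358 − 3P_{MedCo} + 2P_{RxPlus}).
∂π/∂P_{MedCo} = 370 − 6P_{MedCo} + 2P_{RxPlus} = 0 ⇒ P_{MedCo} = 185/3 + (1/3)P_{RxPlus}.
At P_{RxPlus} = 67: P_{MedCo} = 185/3 + (1/3)·67 = 84.

84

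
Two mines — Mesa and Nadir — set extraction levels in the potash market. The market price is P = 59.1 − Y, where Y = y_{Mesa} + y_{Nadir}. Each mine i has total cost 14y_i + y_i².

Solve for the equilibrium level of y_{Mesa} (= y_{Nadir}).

Mine Mesa's profit: π = y_{Mesa}(59.1 − (y_{Mesa} + y_{Nadir})) − 14y_{Mesa} − y_{Mesa}².
∂π/∂y_{Mesa} = 45.1 − 4y_{Mesa} − y_{Nadir} = 0, so y_{Mesa} = 11.275 − 0.25y_{Nadir}.
The game is symmetric, so in equilibrium y_{Nadir} = y_{Mesa}: the reaction function gives 1.25y_{Mesa} = 11.275, hence y_{Mesa} = 9.02.

9.02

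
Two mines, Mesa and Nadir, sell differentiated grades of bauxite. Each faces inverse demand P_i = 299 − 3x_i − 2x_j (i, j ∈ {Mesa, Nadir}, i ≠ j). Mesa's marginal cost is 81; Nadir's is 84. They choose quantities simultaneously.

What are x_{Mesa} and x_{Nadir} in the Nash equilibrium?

27.4375, 26.6875

Mine Mesa's profit: π = x_{Mesa}(299 − 3x_{Mesa} − 2x_{Nadir}) − 81x_{Mesa}.
∂π/∂x_{Mesa} = 218 − 6x_{Mesa} − 2x_{Nadir} = 0 ⇒ x_{Mesa} = 109/3 − (1/3)x_{Nadir}.
Similarly x_{Nadir} = 215/6 − (1/3)x_{Mesa}.
Solving the two reaction functions simultaneously: (1 − (−1/3)(−1/3))x_{Mesa} = 109/3 − (1/3)·(215/6), so (8/9)x_{Mesa} = 439/18 and x_{Mesa} = 27.4375.
Then x_{Nadir} = 215/6 − (1/3)·27.4375 = 26.6875.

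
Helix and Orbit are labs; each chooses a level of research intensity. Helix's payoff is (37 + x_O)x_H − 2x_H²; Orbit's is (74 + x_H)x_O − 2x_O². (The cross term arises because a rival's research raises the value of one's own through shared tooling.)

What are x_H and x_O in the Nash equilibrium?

Expanding Helix's payoff: 37x_H + x_Ox_H − 2x_H².
∂π/∂x_H = 37 + x_O − 4x_H = 0, so x_H = 9.25 + 0.25x_O.
Likewise for Orbit: x_O = 18.5 + 0.25x_H.
Plugging x_O into Helix's best response: x_H = 9.25 + 0.25(18.5 + 0.25x_H) ⇒ 0.9375x_H = 13.875, so x_H = 14.8.
Then x_O = 18.5 + 0.25·14.8 = 22.2.

14.8, 22.2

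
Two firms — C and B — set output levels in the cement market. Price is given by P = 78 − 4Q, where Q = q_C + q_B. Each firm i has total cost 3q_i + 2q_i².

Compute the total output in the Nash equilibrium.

9.375

Firm C's profit: π = q_C(78 − 4(q_C + q_B)) − 3q_C − 2q_C².
∂π/∂q_C = 75 − 12q_C − 4q_B = 0, so q_C = 6.25 − (1/3)q_B.
The game is symmetric, so in equilibrium q_B = q_C: the reaction function gives (4/3)q_C = 6.25, hence q_C = 4.6875.
Total output: 4.6875 + 4.6875 = 9.375.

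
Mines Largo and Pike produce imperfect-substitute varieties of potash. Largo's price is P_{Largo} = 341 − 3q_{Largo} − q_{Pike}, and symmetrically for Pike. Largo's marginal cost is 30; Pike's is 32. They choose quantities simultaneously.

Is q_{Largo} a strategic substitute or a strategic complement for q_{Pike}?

strategic substitutes

Mine Largo's profit: π = q_{Largo}(341 − 3q_{Largo} − q_{Pike}) − 30q_{Largo}.
∂π/∂q_{Largo} = 311 − 6q_{Largo} − q_{Pike} = 0 ⇒ q_{Largo} = 311/6 − (1/6)q_{Pike}.
The best-response slope dq_{Largo}/dq_{Pike} = −1/6 < 0: the reaction function is downward-sloping, so the choices are strategic substitutes.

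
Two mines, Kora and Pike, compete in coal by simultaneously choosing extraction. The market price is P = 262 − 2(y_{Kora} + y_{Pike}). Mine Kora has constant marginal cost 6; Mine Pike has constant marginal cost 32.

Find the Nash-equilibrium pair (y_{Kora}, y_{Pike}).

Mine Kora's profit: π = y_{Kora}(262 − 2(y_{Kora} + y_{Pike})) − 6y_{Kora}.
∂π/∂y_{Kora} = 256 − 4y_{Kora} − 2y_{Pike} = 0, so y_{Kora} = 64 − 0.5y_{Pike}.
By the same steps for Pike: y_{Pike} = 57.5 − 0.5y_{Kora}.
Solving the two reaction functions simultaneously: (1 − (−0.5)(−0.5))y_{Kora} = 64 − 0.5·57.5, so 0.75y_{Kora} = 35.25 and y_{Kora} = 47.
Then y_{Pike} = 57.5 − 0.5·47 = 34.

47, 34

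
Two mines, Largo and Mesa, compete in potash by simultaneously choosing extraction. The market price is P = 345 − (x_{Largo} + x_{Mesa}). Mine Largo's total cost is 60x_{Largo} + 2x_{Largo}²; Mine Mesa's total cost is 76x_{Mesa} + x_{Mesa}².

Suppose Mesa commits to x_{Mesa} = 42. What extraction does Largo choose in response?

Mine Largo's profit: π = x_{Largo}(345 − (x_{Largo} + x_{Mesa})) − 60x_{Largo} − 2x_{Largo}².
∂π/∂x_{Largo} = 285 − 6x_{Largo} − x_{Mesa} = 0, so x_{Largo} = 47.5 − (1/6)x_{Mesa}.
At x_{Mesa} = 42: x_{Largo} = 47.5 − (1/6)·42 = 40.5.

40.5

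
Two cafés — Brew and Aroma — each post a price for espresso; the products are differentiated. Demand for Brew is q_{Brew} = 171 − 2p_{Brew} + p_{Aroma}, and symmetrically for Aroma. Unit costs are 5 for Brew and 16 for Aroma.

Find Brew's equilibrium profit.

Brew's profit: π = (p_{Brew} − 5)(171 − 2p_{Brew} + p_{Aroma}).
∂π/∂p_{Brew} = 181 − 4p_{Brew} + p_{Aroma} = 0 ⇒ p_{Brew} = 45.25 + 0.25p_{Aroma}.
Similarly p_{Aroma} = 50.75 + 0.25p_{Brew}.
Solving the two reaction functions simultaneously: (1 − (0.25)(0.25))p_{Brew} = 45.25 + 0.25·50.75, so 0.9375p_{Brew} = 57.9375 and p_{Brew} = 61.8.
Then p_{Aroma} = 50.75 + 0.25·61.8 = 66.2.
q_{Brew} = 171 − 2·61.8 + 66.2 = 113.6.
Profit = (61.8 − 5)·113.6 = 6452.48.

6452.48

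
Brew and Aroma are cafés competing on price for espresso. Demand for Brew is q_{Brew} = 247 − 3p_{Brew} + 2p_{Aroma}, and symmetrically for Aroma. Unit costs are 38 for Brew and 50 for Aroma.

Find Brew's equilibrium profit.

Brew's profit: π = (p_{Brew} − 38)(247 − 3p_{Brew} + 2p_{Aroma}).
∂π/∂p_{Brew} = 361 − 6p_{Brew} + 2p_{Aroma} = 0 ⇒ p_{Brew} = 361/6 + (1/3)p_{Aroma}.
Similarly p_{Aroma} = 397/6 + (1/3)p_{Brew}.
Substituting the second reaction function into the first: p_{Brew} = 361/6 + (1/3)(397/6 + (1/3)p_{Brew}), which gives (8/9)p_{Brew} = 740/9 ⇒ p_{Brew} = 92.5.
Then p_{Aroma} = 397/6 + (1/3)·92.5 = 97.
q_{Brew} = 247 − 3·92.5 + 2·97 = 163.5.
Profit = (92.5 − 38)·163.5 = 8910.75.

8910.75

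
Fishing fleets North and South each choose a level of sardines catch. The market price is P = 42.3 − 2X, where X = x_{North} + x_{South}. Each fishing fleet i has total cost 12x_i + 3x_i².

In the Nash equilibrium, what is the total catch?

5.05

Fishing fleet North's profit: π = x_{North}(42.3 − 2(x_{North} + x_{South})) − 12x_{North} − 3x_{North}².
∂π/∂x_{North} = 30.3 − 10x_{North} − 2x_{South} = 0, so x_{North} = 3.03 − 0.2x_{South}.
By symmetry x_{South} = x_{North}; substituting into the reaction function, 1.2x_{North} = 3.03 and x_{North} = 2.525.
Total catch: 2.525 + 2.525 = 5.05.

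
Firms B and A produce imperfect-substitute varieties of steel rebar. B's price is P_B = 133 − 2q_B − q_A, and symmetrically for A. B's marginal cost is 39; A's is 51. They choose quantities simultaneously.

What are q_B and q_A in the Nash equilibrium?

19.6, 15.6

Firm B's profit: π = q_B(133 − 2q_B − q_A) − 39q_B.
∂π/∂q_B = 94 − 4q_B − q_A = 0 ⇒ q_B = 23.5 − 0.25q_A.
Similarly q_A = 20.5 − 0.25q_B.
Substituting the second reaction function into the first: q_B = 23.5 − 0.25(20.5 − 0.25q_B), which gives 0.9375q_B = 18.375 ⇒ q_B = 19.6.
Then q_A = 20.5 − 0.25·19.6 = 15.6.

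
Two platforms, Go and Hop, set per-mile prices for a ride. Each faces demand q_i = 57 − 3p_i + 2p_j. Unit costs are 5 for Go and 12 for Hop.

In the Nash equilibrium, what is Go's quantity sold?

Go's profit: π = (p_{Go} − 5)(57 − 3p_{Go} + 2p_{Hop}).
∂π/∂p_{Go} = 72 − 6p_{Go} + 2p_{Hop} = 0 ⇒ p_{Go} = 12 + (1/3)p_{Hop}.
Similarly p_{Hop} = 15.5 + (1/3)p_{Go}.
Solving the two reaction functions simultaneously: (1 − (1/3)(1/3))p_{Go} = 12 + (1/3)·15.5, so (8/9)p_{Go} = 103/6 and p_{Go} = 19.3125.
Then p_{Hop} = 15.5 + (1/3)·19.3125 = 21.9375.
q_{Go} = 57 − 3·19.3125 + 2·21.9375 = 42.9375.

42.9375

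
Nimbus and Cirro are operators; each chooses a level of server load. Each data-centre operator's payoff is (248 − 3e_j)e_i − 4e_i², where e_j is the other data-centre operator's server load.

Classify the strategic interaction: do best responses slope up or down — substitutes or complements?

strategic substitutes

Nimbus's payoff is (248 − 3e_C)e_N − 4e_N².
∂π/∂e_N = 248 − 3e_C − 8e_N = 0, so e_N = 31 − 0.375e_C.
The best-response slope de_N/de_C = −0.375 < 0: the reaction function is downward-sloping, so the choices are strategic substitutes.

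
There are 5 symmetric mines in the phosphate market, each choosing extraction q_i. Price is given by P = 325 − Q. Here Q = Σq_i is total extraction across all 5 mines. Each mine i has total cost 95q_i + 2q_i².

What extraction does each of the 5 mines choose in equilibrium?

A representative mine's profit is π_i = q_i(325 − Q) − 95q_i − 2q_i², with Q = q_i + Σ_{j≠i} q_j.
First-order condition: 230 − 6q_i − Σ_{j≠i} q_j = 0.
Imposing symmetry (q_j = q for all j) turns Σ_{j≠i} q_j into 4q, so 230 = 10q and q = 23.

23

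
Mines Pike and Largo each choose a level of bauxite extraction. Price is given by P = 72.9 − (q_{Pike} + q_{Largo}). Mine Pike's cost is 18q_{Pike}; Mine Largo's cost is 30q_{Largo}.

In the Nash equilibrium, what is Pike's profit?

Mine Pike's profit: π = q_{Pike}(72.9 − (q_{Pike} + q_{Largo})) − 18q_{Pike}.
∂π/∂q_{Pike} = 54.9 − 2q_{Pike} − q_{Largo} = 0, so q_{Pike} = 27.45 − 0.5q_{Largo}.
By the same steps for Largo: q_{Largo} = 21.45 − 0.5q_{Pike}.
Solving the two reaction functions simultaneously: (1 − (−0.5)(−0.5))q_{Pike} = 27.45 − 0.5·21.45, so 0.75q_{Pike} = 16.725 and q_{Pike} = 22.3.
Then q_{Largo} = 21.45 − 0.5·22.3 = 10.3.
Price P = 72.9 − 32.6 = 40.3.
Pike's profit: (40.3 − 18)·22.3 = 497.29.

497.29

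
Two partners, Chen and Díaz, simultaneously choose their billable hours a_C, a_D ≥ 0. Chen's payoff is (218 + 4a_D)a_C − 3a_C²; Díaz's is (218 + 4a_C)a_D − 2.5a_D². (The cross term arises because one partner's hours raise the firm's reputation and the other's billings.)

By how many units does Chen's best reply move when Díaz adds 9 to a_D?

6

Expanding Chen's payoff: 218a_C + 4a_Da_C − 3a_C².
∂π/∂a_C = 218 + 4a_D − 6a_C = 0, so a_C = 109/3 + (2/3)a_D.
The reaction-function slope is 2/3, so a 9-unit rise in a_D moves a_C by 2/3 × 9 = 6. Chen's best response rises — the actions are strategic complements.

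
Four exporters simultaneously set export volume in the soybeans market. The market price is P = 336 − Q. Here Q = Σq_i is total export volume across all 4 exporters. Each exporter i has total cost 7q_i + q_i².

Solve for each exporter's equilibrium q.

47

A representative exporter's profit is π_i = q_i(336 − Q) − 7q_i − q_i², with Q = q_i + Σ_{j≠i} q_j.
First-order condition: 329 − 4q_i − Σ_{j≠i} q_j = 0.
With identical exporters, set every q_j = q: then 329 − 4q − 3q = 0, i.e. q = 329/7 = 47.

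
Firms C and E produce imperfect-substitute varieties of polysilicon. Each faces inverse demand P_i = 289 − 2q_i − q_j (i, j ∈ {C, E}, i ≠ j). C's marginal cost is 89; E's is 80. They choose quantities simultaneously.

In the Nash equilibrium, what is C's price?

167.8

Firm C's profit: π = q_C(289 − 2q_C − q_E) − 89q_C.
∂π/∂q_C = 200 − 4q_C − q_E = 0 ⇒ q_C = 50 − 0.25q_E.
Similarly q_E = 52.25 − 0.25q_C.
Substituting the second reaction function into the first: q_C = 50 − 0.25(52.25 − 0.25q_C), which gives 0.9375q_C = 36.9375 ⇒ q_C = 39.4.
Then q_E = 52.25 − 0.25·39.4 = 42.4.
P_C = 289 − 2·39.4 − 42.4 = 167.8.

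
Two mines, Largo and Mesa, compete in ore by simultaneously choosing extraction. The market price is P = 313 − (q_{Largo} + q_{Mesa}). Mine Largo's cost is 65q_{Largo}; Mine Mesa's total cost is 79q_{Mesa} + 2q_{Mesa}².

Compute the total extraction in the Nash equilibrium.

134

Mine Largo's profit: π = q_{Largo}(313 − (q_{Largo} + q_{Mesa})) − 65q_{Largo}.
∂π/∂q_{Largo} = 248 − 2q_{Largo} − q_{Mesa} = 0, so q_{Largo} = 124 − 0.5q_{Mesa}.
For Mesa: ∂π/∂q_{Mesa} = 234 − 6q_{Mesa} − q_{Largo} = 0 ⇒ q_{Mesa} = 39 − (1/6)q_{Largo}.
Solving the two reaction functions simultaneously: (1 − (−0.5)(−1/6))q_{Largo} = 124 − 0.5·39, so (11/12)q_{Largo} = 104.5 and q_{Largo} = 114.
Then q_{Mesa} = 39 − (1/6)·114 = 20.
Total extraction: 114 + 20 = 134.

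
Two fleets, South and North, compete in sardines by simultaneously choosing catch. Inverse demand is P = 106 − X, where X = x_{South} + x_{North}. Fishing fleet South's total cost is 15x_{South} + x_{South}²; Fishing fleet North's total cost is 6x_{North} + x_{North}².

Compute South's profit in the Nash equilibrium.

Fishing fleet South's profit: π = x_{South}(106 − (x_{South} + x_{North})) − 15x_{South} − x_{South}².
∂π/∂x_{South} = 91 − 4x_{South} − x_{North} = 0, so x_{South} = 22.75 − 0.25x_{North}.
By the same steps for North: x_{North} = 25 − 0.25x_{South}.
Solving the two reaction functions simultaneously: (1 − (−0.25)(−0.25))x_{South} = 22.75 − 0.25·25, so 0.9375x_{South} = 16.5 and x_{South} = 17.6.
Then x_{North} = 25 − 0.25·17.6 = 20.6.
Price P = 106 − 38.2 = 67.8.
South's profit: (67.8 − 15)·17.6 − (17.6)² = 619.52.

619.52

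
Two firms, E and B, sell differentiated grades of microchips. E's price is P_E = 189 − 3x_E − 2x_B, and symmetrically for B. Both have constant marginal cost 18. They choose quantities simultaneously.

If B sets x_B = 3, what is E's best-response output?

27.5

Firm E's profit: π = x_E(189 − 3x_E − 2x_B) − 18x_E.
∂π/∂x_E = 171 − 6x_E − 2x_B = 0 ⇒ x_E = 28.5 − (1/3)x_B.
At x_B = 3: x_E = 28.5 − (1/3)·3 = 27.5.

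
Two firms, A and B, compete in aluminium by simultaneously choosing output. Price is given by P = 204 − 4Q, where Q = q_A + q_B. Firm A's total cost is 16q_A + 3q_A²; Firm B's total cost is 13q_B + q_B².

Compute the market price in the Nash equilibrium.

106

Firm A's profit: π = q_A(204 − 4(q_A + q_B)) − 16q_A − 3q_A².
∂π/∂q_A = 188 − 14q_A − 4q_B = 0, so q_A = 94/7 − (2/7)q_B.
For B: ∂π/∂q_B = 191 − 10q_B − 4q_A = 0 ⇒ q_B = 19.1 − 0.4q_A.
Solving the two reaction functions simultaneously: (1 − (−2/7)(−0.4))q_A = 94/7 − (2/7)·19.1, so (31/35)q_A = 279/35 and q_A = 9.
Then q_B = 19.1 − 0.4·9 = 15.5.
Equilibrium price: P = 204 − 4·24.5 = 106.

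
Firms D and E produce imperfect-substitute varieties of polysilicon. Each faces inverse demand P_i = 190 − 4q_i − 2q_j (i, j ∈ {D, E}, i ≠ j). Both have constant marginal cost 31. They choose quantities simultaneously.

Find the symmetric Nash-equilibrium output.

15.9

Firm D's profit: π = q_D(190 − 4q_D − 2q_E) − 31q_D.
∂π/∂q_D = 159 − 8q_D − 2q_E = 0 ⇒ q_D = 19.875 − 0.25q_E.
By symmetry q_E = q_D; substituting into the reaction function, 1.25q_D = 19.875 and q_D = 15.9.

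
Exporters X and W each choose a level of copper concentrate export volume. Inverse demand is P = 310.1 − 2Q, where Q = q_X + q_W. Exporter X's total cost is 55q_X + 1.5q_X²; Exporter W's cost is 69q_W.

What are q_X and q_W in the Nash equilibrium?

22.425, 49.0625

Exporter X's profit: π = q_X(310.1 − 2(q_X + q_W)) − 55q_X − 1.5q_X².
∂π/∂q_X = 255.1 − 7q_X − 2q_W = 0, so q_X = 2551/70 − (2/7)q_W.
For W: ∂π/∂q_W = 241.1 − 4q_W − 2q_X = 0 ⇒ q_W = 60.275 − 0.5q_X.
Solving the two reaction functions simultaneously: (1 − (−2/7)(−0.5))q_X = 2551/70 − (2/7)·60.275, so (6/7)q_X = 2691/140 and q_X = 22.425.
Then q_W = 60.275 − 0.5·22.425 = 49.0625.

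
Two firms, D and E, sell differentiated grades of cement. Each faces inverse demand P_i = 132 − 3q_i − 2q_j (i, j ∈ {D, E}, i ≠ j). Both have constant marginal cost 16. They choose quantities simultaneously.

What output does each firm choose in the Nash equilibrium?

14.5

Firm D's profit: π = q_D(132 − 3q_D − 2q_E) − 16q_D.
∂π/∂q_D = 116 − 6q_D − 2q_E = 0 ⇒ q_D = 58/3 − (1/3)q_E.
By symmetry q_E = q_D; substituting into the reaction function, (4/3)q_D = 58/3 and q_D = 14.5.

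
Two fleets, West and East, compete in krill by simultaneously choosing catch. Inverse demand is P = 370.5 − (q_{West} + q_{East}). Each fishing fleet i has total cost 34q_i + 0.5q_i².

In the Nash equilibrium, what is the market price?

202.25

Fishing fleet West's profit: π = q_{West}(370.5 − (q_{West} + q_{East})) − 34q_{West} − 0.5q_{West}².
∂π/∂q_{West} = 336.5 − 3q_{West} − q_{East} = 0, so q_{West} = 673/6 − (1/3)q_{East}.
Setting q_{West} = q_{East} in the reaction function: q_{West} = 673/6 − (1/3)q_{West}, so q_{West} = (673/6) / (4/3) = 84.125.
Equilibrium price: P = 370.5 − 168.25 = 202.25.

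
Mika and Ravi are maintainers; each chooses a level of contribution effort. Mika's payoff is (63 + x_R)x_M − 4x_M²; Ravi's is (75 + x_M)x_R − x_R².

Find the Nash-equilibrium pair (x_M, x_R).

13.4, 44.2

Expanding Mika's payoff: 63x_M + x_Rx_M − 4x_M².
∂π/∂x_M = 63 + x_R − 8x_M = 0, so x_M = 7.875 + 0.125x_R.
Likewise for Ravi: x_R = 37.5 + 0.5x_M.
Plugging x_R into Mika's best response: x_M = 7.875 + 0.125(37.5 + 0.5x_M) ⇒ 0.9375x_M = 12.5625, so x_M = 13.4.
Then x_R = 37.5 + 0.5·13.4 = 44.2.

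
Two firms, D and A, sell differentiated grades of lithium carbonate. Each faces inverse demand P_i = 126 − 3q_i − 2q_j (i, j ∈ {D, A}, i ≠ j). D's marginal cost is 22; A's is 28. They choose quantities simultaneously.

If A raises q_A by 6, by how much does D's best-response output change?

Firm D's profit: π = q_D(126 − 3q_D − 2q_A) − 22q_D.
∂π/∂q_D = 104 − 6q_D − 2q_A = 0 ⇒ q_D = 52/3 − (1/3)q_A.
The reaction-function slope is −1/3, so a 6-unit rise in q_A moves q_D by −1/3 × 6 = −2. D's best response falls — the actions are strategic substitutes.

-2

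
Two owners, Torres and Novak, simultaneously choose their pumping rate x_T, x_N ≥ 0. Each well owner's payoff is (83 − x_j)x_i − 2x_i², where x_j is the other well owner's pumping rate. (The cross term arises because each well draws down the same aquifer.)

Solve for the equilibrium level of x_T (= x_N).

16.6

Torres's payoff is (83 − x_N)x_T − 2x_T².
∂π/∂x_T = 83 − x_N − 4x_T = 0, so x_T = 20.75 − 0.25x_N.
The game is symmetric, so in equilibrium x_N = x_T: the reaction function gives 1.25x_T = 20.75, hence x_T = 16.6.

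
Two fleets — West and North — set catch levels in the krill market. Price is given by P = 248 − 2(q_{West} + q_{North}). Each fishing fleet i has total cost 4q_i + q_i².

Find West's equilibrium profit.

2790.75

Fishing fleet West's profit: π = q_{West}(248 − 2(q_{West} + q_{North})) − 4q_{West} − q_{West}².
∂π/∂q_{West} = 244 − 6q_{West} − 2q_{North} = 0, so q_{West} = 122/3 − (1/3)q_{North}.
By symmetry q_{North} = q_{West}; substituting into the reaction function, (4/3)q_{West} = 122/3 and q_{West} = 30.5.
Price P = 248 − 2·61 = 126.
West's profit: (126 − 4)·30.5 − (30.5)² = 2790.75.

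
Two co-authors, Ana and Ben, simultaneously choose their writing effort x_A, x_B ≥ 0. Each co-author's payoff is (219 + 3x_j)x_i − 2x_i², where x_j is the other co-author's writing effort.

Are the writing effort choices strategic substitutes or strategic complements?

Ana's payoff is (219 + 3x_B)x_A − 2x_A².
∂π/∂x_A = 219 + 3x_B − 4x_A = 0, so x_A = 54.75 + 0.75x_B.
The best-response slope dx_A/dx_B = 0.75 > 0: the reaction function is upward-sloping, so the choices are strategic complements.

strategic complements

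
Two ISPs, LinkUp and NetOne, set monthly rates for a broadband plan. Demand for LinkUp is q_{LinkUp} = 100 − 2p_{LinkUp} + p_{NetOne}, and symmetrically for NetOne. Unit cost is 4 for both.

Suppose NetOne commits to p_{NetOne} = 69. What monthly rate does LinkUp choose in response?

LinkUp's profit: π = (p_{LinkUp} − 4)(100 − 2p_{LinkUp} + p_{NetOne}).
∂π/∂p_{LinkUp} = 108 − 4p_{LinkUp} + p_{NetOne} = 0 ⇒ p_{LinkUp} = 27 + 0.25p_{NetOne}.
At p_{NetOne} = 69: p_{LinkUp} = 27 + 0.25·69 = 44.25.

44.25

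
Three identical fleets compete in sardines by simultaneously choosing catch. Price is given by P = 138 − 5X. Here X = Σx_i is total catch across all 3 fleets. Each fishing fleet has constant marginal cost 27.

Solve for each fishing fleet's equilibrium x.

A representative fishing fleet's profit is π_i = x_i(138 − 5X) − 27x_i, with X = x_i + Σ_{j≠i} x_j.
First-order condition: 111 − 10x_i − 5Σ_{j≠i} x_j = 0.
With identical fishing fleets, set every x_j = x: then 111 − 10x − 10x = 0, i.e. x = 111/20 = 5.55.

5.55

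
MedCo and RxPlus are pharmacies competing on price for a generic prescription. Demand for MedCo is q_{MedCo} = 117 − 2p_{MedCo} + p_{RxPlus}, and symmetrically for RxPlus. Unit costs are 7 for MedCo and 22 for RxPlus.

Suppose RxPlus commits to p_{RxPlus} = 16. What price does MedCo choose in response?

MedCo's profit: π = (p_{MedCo} − 7)(117 − 2p_{MedCo} + p_{RxPlus}).
∂π/∂p_{MedCo} = 131 − 4p_{MedCo} + p_{RxPlus} = 0 ⇒ p_{MedCo} = 32.75 + 0.25p_{RxPlus}.
At p_{RxPlus} = 16: p_{MedCo} = 32.75 + 0.25·16 = 36.75.

36.75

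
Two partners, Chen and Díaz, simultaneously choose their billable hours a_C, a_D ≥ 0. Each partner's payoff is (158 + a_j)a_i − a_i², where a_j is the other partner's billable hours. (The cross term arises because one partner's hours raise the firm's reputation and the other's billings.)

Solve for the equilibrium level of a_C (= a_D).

158

Chen's payoff is (158 + a_D)a_C − a_C².
∂π/∂a_C = 158 + a_D − 2a_C = 0, so a_C = 79 + 0.5a_D.
Setting a_C = a_D in the reaction function: a_C = 79 + 0.5a_C, so a_C = 79 / 0.5 = 158.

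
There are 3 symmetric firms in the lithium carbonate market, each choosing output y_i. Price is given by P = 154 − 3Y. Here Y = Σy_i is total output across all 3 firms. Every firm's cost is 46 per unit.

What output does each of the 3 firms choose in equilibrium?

9

A representative firm's profit is π_i = y_i(154 − 3Y) − 46y_i, with Y = y_i + Σ_{j≠i} y_j.
First-order condition: 108 − 6y_i − 3Σ_{j≠i} y_j = 0.
With identical firms, set every y_j = y: then 108 − 6y − 6y = 0, i.e. y = 108/12 = 9.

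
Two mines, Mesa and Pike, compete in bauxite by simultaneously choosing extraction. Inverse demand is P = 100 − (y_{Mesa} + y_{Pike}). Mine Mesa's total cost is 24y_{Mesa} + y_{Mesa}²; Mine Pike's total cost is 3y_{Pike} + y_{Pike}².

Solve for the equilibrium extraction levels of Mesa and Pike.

Mine Mesa's profit: π = y_{Mesa}(100 − (y_{Mesa} + y_{Pike})) − 24y_{Mesa} − y_{Mesa}².
∂π/∂y_{Mesa} = 76 − 4y_{Mesa} − y_{Pike} = 0, so y_{Mesa} = 19 − 0.25y_{Pike}.
By the same steps for Pike: y_{Pike} = 24.25 − 0.25y_{Mesa}.
Solving the two reaction functions simultaneously: (1 − (−0.25)(−0.25))y_{Mesa} = 19 − 0.25·24.25, so 0.9375y_{Mesa} = 12.9375 and y_{Mesa} = 13.8.
Then y_{Pike} = 24.25 − 0.25·13.8 = 20.8.

13.8, 20.8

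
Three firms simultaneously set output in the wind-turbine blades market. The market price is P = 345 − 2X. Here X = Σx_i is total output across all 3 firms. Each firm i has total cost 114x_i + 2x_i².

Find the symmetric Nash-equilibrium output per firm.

19.25

A representative firm's profit is π_i = x_i(345 − 2X) − 114x_i − 2x_i², with X = x_i + Σ_{j≠i} x_j.
First-order condition: 231 − 8x_i − 2Σ_{j≠i} x_j = 0.
With identical firms, set every x_j = x: then 231 − 8x − 4x = 0, i.e. x = 231/12 = 19.25.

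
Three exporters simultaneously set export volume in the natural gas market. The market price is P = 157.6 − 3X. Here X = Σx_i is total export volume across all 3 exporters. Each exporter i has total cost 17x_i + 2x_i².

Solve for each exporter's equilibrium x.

A representative exporter's profit is π_i = x_i(157.6 − 3X) − 17x_i − 2x_i², with X = x_i + Σ_{j≠i} x_j.
First-order condition: 140.6 − 10x_i − 3Σ_{j≠i} x_j = 0.
With identical exporters, set every x_j = x: then 140.6 − 10x − 6x = 0, i.e. x = 140.6/16 = 8.7875.

8.7875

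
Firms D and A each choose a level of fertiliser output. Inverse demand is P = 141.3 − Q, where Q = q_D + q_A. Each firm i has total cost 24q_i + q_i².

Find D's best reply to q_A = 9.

27.075

Firm D's profit: π = q_D(141.3 − (q_D + q_A)) − 24q_D − q_D².
∂π/∂q_D = 117.3 − 4q_D − q_A = 0, so q_D = 29.325 − 0.25q_A.
At q_A = 9: q_D = 29.325 − 0.25·9 = 27.075.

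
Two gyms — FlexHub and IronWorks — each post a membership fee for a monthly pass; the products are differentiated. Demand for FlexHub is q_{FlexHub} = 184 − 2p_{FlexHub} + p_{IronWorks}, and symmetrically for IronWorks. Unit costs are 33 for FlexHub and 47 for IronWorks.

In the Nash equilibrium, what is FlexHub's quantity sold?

FlexHub's profit: π = (p_{FlexHub} − 33)(184 − 2p_{FlexHub} + p_{IronWorks}).
∂π/∂p_{FlexHub} = 250 − 4p_{FlexHub} + p_{IronWorks} = 0 ⇒ p_{FlexHub} = 62.5 + 0.25p_{IronWorks}.
Similarly p_{IronWorks} = 69.5 + 0.25p_{FlexHub}.
Substituting the second reaction function into the first: p_{FlexHub} = 62.5 + 0.25(69.5 + 0.25p_{FlexHub}), which gives 0.9375p_{FlexHub} = 79.875 ⇒ p_{FlexHub} = 85.2.
Then p_{IronWorks} = 69.5 + 0.25·85.2 = 90.8.
q_{FlexHub} = 184 − 2·85.2 + 90.8 = 104.4.

104.4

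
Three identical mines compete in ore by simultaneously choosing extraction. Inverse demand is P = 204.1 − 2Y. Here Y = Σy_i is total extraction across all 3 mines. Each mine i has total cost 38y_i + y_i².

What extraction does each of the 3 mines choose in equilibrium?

16.61

A representative mine's profit is π_i = y_i(204.1 − 2Y) − 38y_i − y_i², with Y = y_i + Σ_{j≠i} y_j.
First-order condition: 166.1 − 6y_i − 2Σ_{j≠i} y_j = 0.
In a symmetric equilibrium every mine chooses the same y, so Σ_{j≠i} y_j = 2y. The condition becomes 166.1 − 10y = 0, giving y = 166.1/10 = 16.61.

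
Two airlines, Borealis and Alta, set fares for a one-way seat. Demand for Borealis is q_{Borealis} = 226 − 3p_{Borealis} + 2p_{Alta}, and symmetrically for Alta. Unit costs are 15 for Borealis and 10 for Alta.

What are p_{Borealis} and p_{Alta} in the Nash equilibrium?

Borealis's profit: π = (p_{Borealis} − 15)(226 − 3p_{Borealis} + 2p_{Alta}).
∂π/∂p_{Borealis} = 271 − 6p_{Borealis} + 2p_{Alta} = 0 ⇒ p_{Borealis} = 271/6 + (1/3)p_{Alta}.
Similarly p_{Alta} = 128/3 + (1/3)p_{Borealis}.
Substituting the second reaction function into the first: p_{Borealis} = 271/6 + (1/3)(128/3 + (1/3)p_{Borealis}), which gives (8/9)p_{Borealis} = 1069/18 ⇒ p_{Borealis} = 66.8125.
Then p_{Alta} = 128/3 + (1/3)·66.8125 = 64.9375.

66.8125, 64.9375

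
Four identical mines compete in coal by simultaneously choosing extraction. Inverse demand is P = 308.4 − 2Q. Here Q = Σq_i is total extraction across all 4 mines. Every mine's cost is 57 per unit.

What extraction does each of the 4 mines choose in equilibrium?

25.14

A representative mine's profit is π_i = q_i(308.4 − 2Q) − 57q_i, with Q = q_i + Σ_{j≠i} q_j.
First-order condition: 251.4 − 4q_i − 2Σ_{j≠i} q_j = 0.
In a symmetric equilibrium every mine chooses the same q, so Σ_{j≠i} q_j = 3q. The condition becomes 251.4 − 10q = 0, giving q = 251.4/10 = 25.14.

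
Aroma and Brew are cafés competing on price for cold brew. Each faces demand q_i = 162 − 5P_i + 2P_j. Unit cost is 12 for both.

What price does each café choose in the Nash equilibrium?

27.75

Aroma's profit: π = (P_{Aroma} − 12)(162 − 5P_{Aroma} + 2P_{Brew}).
∂π/∂P_{Aroma} = 222 − 10P_{Aroma} + 2P_{Brew} = 0 ⇒ P_{Aroma} = 22.2 + 0.2P_{Brew}.
Setting P_{Aroma} = P_{Brew} in the reaction function: P_{Aroma} = 22.2 + 0.2P_{Aroma}, so P_{Aroma} = 22.2 / 0.8 = 27.75.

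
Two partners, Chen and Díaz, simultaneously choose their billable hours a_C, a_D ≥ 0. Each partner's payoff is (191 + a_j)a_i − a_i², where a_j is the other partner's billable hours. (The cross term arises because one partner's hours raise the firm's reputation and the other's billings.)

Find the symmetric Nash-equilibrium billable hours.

191

Chen's payoff is (191 + a_D)a_C − a_C².
∂π/∂a_C = 191 + a_D − 2a_C = 0, so a_C = 95.5 + 0.5a_D.
Setting a_C = a_D in the reaction function: a_C = 95.5 + 0.5a_C, so a_C = 95.5 / 0.5 = 191.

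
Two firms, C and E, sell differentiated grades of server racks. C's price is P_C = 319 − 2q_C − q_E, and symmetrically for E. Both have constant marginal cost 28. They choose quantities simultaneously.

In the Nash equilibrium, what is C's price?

144.4

Firm C's profit: π = q_C(319 − 2q_C − q_E) − 28q_C.
∂π/∂q_C = 291 − 4q_C − q_E = 0 ⇒ q_C = 72.75 − 0.25q_E.
By symmetry q_E = q_C; substituting into the reaction function, 1.25q_C = 72.75 and q_C = 58.2.
P_C = 319 − 2·58.2 − 58.2 = 144.4.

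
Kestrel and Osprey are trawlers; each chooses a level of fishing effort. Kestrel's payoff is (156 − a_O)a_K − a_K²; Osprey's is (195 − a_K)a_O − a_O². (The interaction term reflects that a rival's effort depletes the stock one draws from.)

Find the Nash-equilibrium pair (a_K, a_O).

39, 78

Expanding Kestrel's payoff: 156a_K − a_Oa_K − a_K².
∂π/∂a_K = 156 − a_O − 2a_K = 0, so a_K = 78 − 0.5a_O.
Likewise for Osprey: a_O = 97.5 − 0.5a_K.
Substituting the second reaction function into the first: a_K = 78 − 0.5(97.5 − 0.5a_K), which gives 0.75a_K = 29.25 ⇒ a_K = 39.
Then a_O = 97.5 − 0.5·39 = 78.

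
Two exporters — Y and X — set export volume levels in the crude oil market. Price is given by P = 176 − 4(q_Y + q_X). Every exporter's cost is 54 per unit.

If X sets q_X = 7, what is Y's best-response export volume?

11.75

Exporter Y's profit: π = q_Y(176 − 4(q_Y + q_X)) − 54q_Y.
∂π/∂q_Y = 122 − 8q_Y − 4q_X = 0, so q_Y = 15.25 − 0.5q_X.
At q_X = 7: q_Y = 15.25 − 0.5·7 = 11.75.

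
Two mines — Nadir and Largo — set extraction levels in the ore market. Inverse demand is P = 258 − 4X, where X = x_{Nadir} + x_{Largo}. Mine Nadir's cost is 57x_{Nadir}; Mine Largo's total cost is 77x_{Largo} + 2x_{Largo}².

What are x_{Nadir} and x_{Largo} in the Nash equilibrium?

Mine Nadir's profit: π = x_{Nadir}(258 − 4(x_{Nadir} + x_{Largo})) − 57x_{Nadir}.
∂π/∂x_{Nadir} = 201 − 8x_{Nadir} − 4x_{Largo} = 0, so x_{Nadir} = 25.125 − 0.5x_{Largo}.
For Largo: ∂π/∂x_{Largo} = 181 − 12x_{Largo} − 4x_{Nadir} = 0 ⇒ x_{Largo} = 181/12 − (1/3)x_{Nadir}.
Plugging x_{Largo} into Nadir's best response: x_{Nadir} = 25.125 − 0.5(181/12 − (1/3)x_{Nadir}) ⇒ (5/6)x_{Nadir} = 211/12, so x_{Nadir} = 21.1.
Then x_{Largo} = 181/12 − (1/3)·21.1 = 8.05.

21.1, 8.05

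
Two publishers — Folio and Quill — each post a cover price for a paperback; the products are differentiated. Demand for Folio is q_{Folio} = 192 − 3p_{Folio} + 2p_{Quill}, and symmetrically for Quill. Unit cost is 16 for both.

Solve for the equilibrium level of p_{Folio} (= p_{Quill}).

60

Folio's profit: π = (p_{Folio} − 16)(192 − 3p_{Folio} + 2p_{Quill}).
∂π/∂p_{Folio} = 240 − 6p_{Folio} + 2p_{Quill} = 0 ⇒ p_{Folio} = 40 + (1/3)p_{Quill}.
By symmetry p_{Quill} = p_{Folio}; substituting into the reaction function, (2/3)p_{Folio} = 40 and p_{Folio} = 60.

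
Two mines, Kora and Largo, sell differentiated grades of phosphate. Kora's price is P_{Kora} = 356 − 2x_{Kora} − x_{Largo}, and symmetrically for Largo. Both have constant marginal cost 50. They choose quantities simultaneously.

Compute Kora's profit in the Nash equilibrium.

7490.88

Mine Kora's profit: π = x_{Kora}(356 − 2x_{Kora} − x_{Largo}) − 50x_{Kora}.
∂π/∂x_{Kora} = 306 − 4x_{Kora} − x_{Largo} = 0 ⇒ x_{Kora} = 76.5 − 0.25x_{Largo}.
Setting x_{Kora} = x_{Largo} in the reaction function: x_{Kora} = 76.5 − 0.25x_{Kora}, so x_{Kora} = 76.5 / 1.25 = 61.2.
P_{Kora} = 356 − 2·61.2 − 61.2 = 172.4.
Profit = (172.4 − 50)·61.2 = 7490.88.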